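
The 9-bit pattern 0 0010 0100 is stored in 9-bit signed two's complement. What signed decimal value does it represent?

MSB is 0, so the value is non-negative: 000100100 = 36.

36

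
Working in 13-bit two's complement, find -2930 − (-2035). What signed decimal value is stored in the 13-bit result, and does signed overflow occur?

-895; no overflow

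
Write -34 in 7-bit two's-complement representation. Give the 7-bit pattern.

1011110

|-34| = 34 = 0100010 in 7 bits.
Invert the bits: 1011101. Add 1: 1011110.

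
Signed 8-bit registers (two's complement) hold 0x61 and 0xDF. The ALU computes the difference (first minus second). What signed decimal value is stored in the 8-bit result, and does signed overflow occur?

-126; overflow

0x61 = 01100001 = 97 (signed)
0xDF = 11011111 = -33 (signed)
Subtract via negate-and-add: invert 11011111 + 1 = 00100001 (i.e. 33).
  01100001
+ 00100001
= 10000010
Result 10000010: MSB = 1 → 130 − 256 = -126.
Both addends (after negating the subtrahend) are non-negative but the stored result is negative: signed overflow. The true value 97 − (-33) = 130 lies outside [-128, 127].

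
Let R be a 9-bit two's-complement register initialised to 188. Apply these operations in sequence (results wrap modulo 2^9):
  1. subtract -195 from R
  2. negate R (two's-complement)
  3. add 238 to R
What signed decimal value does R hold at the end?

Start: R = 188 = 010111100.
R = 188 − (-195) = 383; wraps to -129 = 101111111
R = −(-129) = 129 = 010000001
R = 129 + 238 = 367; wraps to -145 = 101101111

-145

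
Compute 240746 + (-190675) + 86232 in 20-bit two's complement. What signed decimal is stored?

136303

240746 + (-190675) = 50071 (00001100001110010111)
50071 + 86232 = 136303 (00100001010001101111)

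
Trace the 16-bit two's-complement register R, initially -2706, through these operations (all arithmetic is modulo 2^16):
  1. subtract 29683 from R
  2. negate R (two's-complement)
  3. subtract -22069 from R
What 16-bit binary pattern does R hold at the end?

1101010010111010

Start: R = -2706 = 1111010101101110.
R = -2706 − 29683 = -32389 = 1000000101111011
R = −(-32389) = 32389 = 0111111010000101
R = 32389 − (-22069) = 54458; wraps to -11078 = 1101010010111010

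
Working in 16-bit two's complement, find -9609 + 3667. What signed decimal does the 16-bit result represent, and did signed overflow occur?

-5942; no overflow

-9609 → 1101101001110111
3667 → 0000111001010011
  1101101001110111
+ 0000111001010011
= 1110100011001010
Result 1110100011001010: MSB = 1 → 59594 − 65536 = -5942.
Addends have opposite signs, so signed overflow cannot occur.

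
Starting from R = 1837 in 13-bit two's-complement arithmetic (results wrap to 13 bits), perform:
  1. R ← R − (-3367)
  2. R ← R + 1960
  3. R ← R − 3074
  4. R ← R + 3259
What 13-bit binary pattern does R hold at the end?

Start: R = 1837 = 0011100101101.
R = 1837 − (-3367) = 5204; wraps to -2988 = 1010001010100
R = -2988 + 1960 = -1028 = 1101111111100
R = -1028 − 3074 = -4102; wraps to 4090 = 0111111111010
R = 4090 + 3259 = 7349; wraps to -843 = 1110010110101

1110010110101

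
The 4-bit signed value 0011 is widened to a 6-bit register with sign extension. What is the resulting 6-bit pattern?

000011

MSB of 0011 is 0; replicate it into the new high bits.
00|0011 → 000011 (still 3).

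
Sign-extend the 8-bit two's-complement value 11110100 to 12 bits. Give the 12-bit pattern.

111111110100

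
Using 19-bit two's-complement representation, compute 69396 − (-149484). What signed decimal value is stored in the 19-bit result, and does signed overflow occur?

218880; no overflow

69396 → 0010000111100010100
-149484 → 1011011100000010100
Subtract via negate-and-add: invert 1011011100000010100 + 1 = 0100100011111101100 (i.e. 149484).
  0010000111100010100
+ 0100100011111101100
= 0110101011100000000
Result 0110101011100000000: MSB = 0 → value 218880.
Both addends (after negating the subtrahend) are non-negative and so is the stored result: no signed overflow.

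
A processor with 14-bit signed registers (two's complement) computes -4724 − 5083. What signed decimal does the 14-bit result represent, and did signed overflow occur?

-4724 → 10110110001100
5083 → 01001111011011
Subtract via negate-and-add: invert 01001111011011 + 1 = 10110000100101 (i.e. -5083).
  10110110001100
+ 10110000100101
= 01100110110001  (discard carry-out 1)
Result 01100110110001: MSB = 0 → value 6577.
Both addends (after negating the subtrahend) are negative but the stored result is non-negative: signed overflow. The true value -4724 − 5083 = -9807 lies outside [-8192, 8191].

6577; overflow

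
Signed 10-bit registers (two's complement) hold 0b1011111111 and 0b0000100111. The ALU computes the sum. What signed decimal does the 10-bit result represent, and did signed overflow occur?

0b1011111111 → 1011111111 = -257 (signed)
0b0000100111 → 0000100111 = 39 (signed)
  1011111111
+ 0000100111
= 1100100110
Result 1100100110: MSB = 1 → 806 − 1024 = -218.
Addends have opposite signs, so signed overflow cannot occur.

-218; no overflow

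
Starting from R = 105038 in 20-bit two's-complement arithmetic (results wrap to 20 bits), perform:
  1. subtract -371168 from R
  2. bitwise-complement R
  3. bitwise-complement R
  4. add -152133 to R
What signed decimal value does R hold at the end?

Start: R = 105038 = 00011001101001001110.
R = 105038 − (-371168) = 476206 = 01110100010000101110
R = NOT 01110100010000101110 = 10001011101111010001 = -476207
R = NOT 10001011101111010001 = 01110100010000101110 = 476206
R = 476206 + (-152133) = 324073 = 01001111000111101001

324073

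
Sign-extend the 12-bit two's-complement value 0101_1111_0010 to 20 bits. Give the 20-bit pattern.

00000000010111110010

MSB of 010111110010 is 0; replicate it into the new high bits.
00000000|010111110010 → 00000000010111110010 (still 1522).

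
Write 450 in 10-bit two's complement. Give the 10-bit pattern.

450 is non-negative, so write it directly in 10 bits: 0111000010.

0111000010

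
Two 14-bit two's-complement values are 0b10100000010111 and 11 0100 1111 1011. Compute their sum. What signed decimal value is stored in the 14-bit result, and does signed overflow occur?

0b10100000010111 → 10100000010111 = -6121 (signed)
11 0100 1111 1011 → 11010011111011 = -2821 (signed)
  10100000010111
+ 11010011111011
= 01110100010010  (discard carry-out 1)
Result 01110100010010: MSB = 0 → value 7442.
Both addends are negative but the stored result is non-negative: signed overflow. The true value -6121 + (-2821) = -8942 lies outside [-8192, 8191].

7442; overflow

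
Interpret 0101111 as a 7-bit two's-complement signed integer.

47

MSB is 0, so the value is non-negative: 0101111 = 47.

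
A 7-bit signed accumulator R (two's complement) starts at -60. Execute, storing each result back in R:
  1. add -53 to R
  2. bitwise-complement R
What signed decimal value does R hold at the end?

Start: R = -60 = 1000100.
R = -60 + (-53) = -113; wraps to 15 = 0001111
R = NOT 0001111 = 1110000 = -16

-16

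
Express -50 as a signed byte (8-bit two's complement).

11001110

|-50| = 50 = 00110010 in 8 bits.
Invert the bits: 11001101. Add 1: 11001110.
Check: 11001110 reads as 206 − 256 = -50.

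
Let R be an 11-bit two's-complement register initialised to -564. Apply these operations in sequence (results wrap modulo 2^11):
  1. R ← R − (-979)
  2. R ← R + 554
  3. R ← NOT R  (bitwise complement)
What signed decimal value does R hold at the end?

Start: R = -564 = 10111001100.
R = -564 − (-979) = 415 = 00110011111
R = 415 + 554 = 969 = 01111001001
R = NOT 01111001001 = 10000110110 = -970

-970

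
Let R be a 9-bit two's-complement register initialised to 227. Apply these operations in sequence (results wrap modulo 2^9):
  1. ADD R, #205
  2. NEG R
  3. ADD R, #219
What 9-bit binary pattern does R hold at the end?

100101011

Start: R = 227 = 011100011.
R = 227 + 205 = 432; wraps to -80 = 110110000
R = −(-80) = 80 = 001010000
R = 80 + 219 = 299; wraps to -213 = 100101011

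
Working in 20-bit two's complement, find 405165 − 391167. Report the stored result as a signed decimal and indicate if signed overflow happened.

13998; no overflow

405165 → 01100010111010101101
391167 → 01011111011111111111
Subtract via negate-and-add: invert 01011111011111111111 + 1 = 10100000100000000001 (i.e. -391167).
  01100010111010101101
+ 10100000100000000001
= 00000011011010101110  (discard carry-out 1)
Result 00000011011010101110: MSB = 0 → value 13998.
Addends (after negating the subtrahend) have opposite signs, so signed overflow cannot occur.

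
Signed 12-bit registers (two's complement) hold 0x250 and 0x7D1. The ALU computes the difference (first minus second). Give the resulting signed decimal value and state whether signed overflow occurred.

-1409; no overflow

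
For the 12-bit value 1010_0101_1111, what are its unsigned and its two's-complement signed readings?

unsigned = 2655, signed = -1441

Unsigned: 101001011111 = 2655.
Signed: MSB=1 → 2655 − 4096 = -1441.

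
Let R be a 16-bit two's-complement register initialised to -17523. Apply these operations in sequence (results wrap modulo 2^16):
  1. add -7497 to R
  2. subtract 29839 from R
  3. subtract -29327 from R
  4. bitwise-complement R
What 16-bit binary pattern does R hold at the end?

0110001110111011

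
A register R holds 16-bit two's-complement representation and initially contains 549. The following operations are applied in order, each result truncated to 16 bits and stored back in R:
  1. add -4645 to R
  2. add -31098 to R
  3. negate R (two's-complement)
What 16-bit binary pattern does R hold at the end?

1000100101111010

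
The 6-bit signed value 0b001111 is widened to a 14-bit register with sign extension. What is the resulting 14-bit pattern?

00000000001111

MSB of 001111 is 0; replicate it into the new high bits.
00000000|001111 → 00000000001111 (still 15).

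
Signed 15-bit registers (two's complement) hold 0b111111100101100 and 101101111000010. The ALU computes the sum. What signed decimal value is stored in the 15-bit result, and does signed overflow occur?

0b111111100101100 → 111111100101100 = -212 (signed)
101101111000010 = -9278 (signed)
  111111100101100
+ 101101111000010
= 101101011101110  (discard carry-out 1)
Result 101101011101110: MSB = 1 → 23278 − 32768 = -9490.
Both addends are negative and so is the stored result: no signed overflow.

-9490; no overflow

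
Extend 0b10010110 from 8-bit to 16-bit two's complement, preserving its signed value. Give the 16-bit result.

1111111110010110

MSB of 10010110 is 1; replicate it into the new high bits.
11111111|10010110 → 1111111110010110 (still -106).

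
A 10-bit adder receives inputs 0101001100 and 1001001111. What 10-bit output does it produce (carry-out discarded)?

  0101001100
+ 1001001111
= 1110011011

1110011011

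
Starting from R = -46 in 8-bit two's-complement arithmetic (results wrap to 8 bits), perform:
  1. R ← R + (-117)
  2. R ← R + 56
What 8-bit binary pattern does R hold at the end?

Start: R = -46 = 11010010.
R = -46 + (-117) = -163; wraps to 93 = 01011101
R = 93 + 56 = 149; wraps to -107 = 10010101

10010101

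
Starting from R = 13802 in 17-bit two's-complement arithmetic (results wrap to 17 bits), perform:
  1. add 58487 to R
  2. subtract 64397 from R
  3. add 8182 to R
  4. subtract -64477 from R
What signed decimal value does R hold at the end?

-50521

Start: R = 13802 = 00011010111101010.
R = 13802 + 58487 = 72289; wraps to -58783 = 10001101001100001
R = -58783 − 64397 = -123180; wraps to 7892 = 00001111011010100
R = 7892 + 8182 = 16074 = 00011111011001010
R = 16074 − (-64477) = 80551; wraps to -50521 = 10011101010100111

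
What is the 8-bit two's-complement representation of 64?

01000000

64 is non-negative, so write it directly in 8 bits: 01000000.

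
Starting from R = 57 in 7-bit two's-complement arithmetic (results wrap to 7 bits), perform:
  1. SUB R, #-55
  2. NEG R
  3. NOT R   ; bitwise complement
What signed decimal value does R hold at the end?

-17

Start: R = 57 = 0111001.
R = 57 − (-55) = 112; wraps to -16 = 1110000
R = −(-16) = 16 = 0010000
R = NOT 0010000 = 1101111 = -17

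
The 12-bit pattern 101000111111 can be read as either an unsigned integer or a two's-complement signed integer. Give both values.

unsigned = 2623, signed = -1473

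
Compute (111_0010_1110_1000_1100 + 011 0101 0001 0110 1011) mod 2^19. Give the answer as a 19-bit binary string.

0100111111111110111

  1110010111010001100
+ 0110101000101101011
= 0100111111111110111  (discard carry-out 1)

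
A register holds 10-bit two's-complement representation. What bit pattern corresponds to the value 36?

36 is non-negative, so write it directly in 10 bits: 0000100100.

0000100100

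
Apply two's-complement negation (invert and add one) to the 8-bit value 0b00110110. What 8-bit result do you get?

11001010

Invert: 11001001. Add 1: 11001010.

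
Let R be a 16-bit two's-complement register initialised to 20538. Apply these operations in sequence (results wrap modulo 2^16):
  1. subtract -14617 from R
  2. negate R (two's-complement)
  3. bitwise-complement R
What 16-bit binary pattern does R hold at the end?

Start: R = 20538 = 0101000000111010.
R = 20538 − (-14617) = 35155; wraps to -30381 = 1000100101010011
R = −(-30381) = 30381 = 0111011010101101
R = NOT 0111011010101101 = 1000100101010010 = -30382

1000100101010010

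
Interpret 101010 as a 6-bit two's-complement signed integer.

-22

MSB is 1, so the value is negative.
Unsigned reading: 42. Subtract 2^6 = 64: 42 − 64 = -22.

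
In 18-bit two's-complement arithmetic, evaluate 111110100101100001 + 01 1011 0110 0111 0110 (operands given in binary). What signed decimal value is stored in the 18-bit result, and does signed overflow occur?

106455; no overflow

111110100101100001 = -5791 (signed)
01 1011 0110 0111 0110 → 011011011001110110 = 112246 (signed)
  111110100101100001
+ 011011011001110110
= 011001111111010111  (discard carry-out 1)
Result 011001111111010111: MSB = 0 → value 106455.
Addends have opposite signs, so signed overflow cannot occur.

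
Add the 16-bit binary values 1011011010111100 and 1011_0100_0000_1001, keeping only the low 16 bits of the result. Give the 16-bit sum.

0110101011000101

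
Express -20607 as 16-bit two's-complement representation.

1010111110000001

|-20607| = 20607 = 0101000001111111 in 16 bits.
Invert the bits: 1010111110000000. Add 1: 1010111110000001.
Check: 1010111110000001 reads as 44929 − 65536 = -20607.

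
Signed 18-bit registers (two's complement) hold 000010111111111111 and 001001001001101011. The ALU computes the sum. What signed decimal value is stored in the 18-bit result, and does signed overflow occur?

49770; no overflow

000010111111111111 = 12287 (signed)
001001001001101011 = 37483 (signed)
  000010111111111111
+ 001001001001101011
= 001100001001101010
Result 001100001001101010: MSB = 0 → value 49770.
Both addends are non-negative and so is the stored result: no signed overflow.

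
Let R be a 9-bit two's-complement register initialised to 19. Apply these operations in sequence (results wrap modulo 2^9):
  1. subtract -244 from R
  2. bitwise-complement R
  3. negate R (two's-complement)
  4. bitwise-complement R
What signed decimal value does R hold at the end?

247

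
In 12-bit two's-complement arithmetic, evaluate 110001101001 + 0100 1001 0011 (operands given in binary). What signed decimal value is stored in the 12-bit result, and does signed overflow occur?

110001101001 = -919 (signed)
0100 1001 0011 → 010010010011 = 1171 (signed)
  110001101001
+ 010010010011
= 000011111100  (discard carry-out 1)
Result 000011111100: MSB = 0 → value 252.
Addends have opposite signs, so signed overflow cannot occur.

252; no overflow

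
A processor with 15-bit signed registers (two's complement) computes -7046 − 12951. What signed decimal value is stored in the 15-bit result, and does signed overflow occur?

-7046 → 110010001111010
12951 → 011001010010111
Subtract via negate-and-add: invert 011001010010111 + 1 = 100110101101001 (i.e. -12951).
  110010001111010
+ 100110101101001
= 011000111100011  (discard carry-out 1)
Result 011000111100011: MSB = 0 → value 12771.
Both addends (after negating the subtrahend) are negative but the stored result is non-negative: signed overflow. The true value -7046 − 12951 = -19997 lies outside [-16384, 16383].

12771; overflow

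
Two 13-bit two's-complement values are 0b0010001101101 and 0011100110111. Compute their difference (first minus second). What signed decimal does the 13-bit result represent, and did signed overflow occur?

-714; no overflow

0b0010001101101 → 0010001101101 = 1133 (signed)
0011100110111 = 1847 (signed)
Subtract via negate-and-add: invert 0011100110111 + 1 = 1100011001001 (i.e. -1847).
  0010001101101
+ 1100011001001
= 1110100110110
Result 1110100110110: MSB = 1 → 7478 − 8192 = -714.
Addends (after negating the subtrahend) have opposite signs, so signed overflow cannot occur.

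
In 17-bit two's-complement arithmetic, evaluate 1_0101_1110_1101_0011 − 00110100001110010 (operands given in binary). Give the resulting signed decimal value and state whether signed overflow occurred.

1_0101_1110_1101_0011 → 10101111011010011 = -41261 (signed)
00110100001110010 = 26738 (signed)
Subtract via negate-and-add: invert 00110100001110010 + 1 = 11001011110001110 (i.e. -26738).
  10101111011010011
+ 11001011110001110
= 01111011001100001  (discard carry-out 1)
Result 01111011001100001: MSB = 0 → value 63073.
Both addends (after negating the subtrahend) are negative but the stored result is non-negative: signed overflow. The true value -41261 − 26738 = -67999 lies outside [-65536, 65535].

63073; overflow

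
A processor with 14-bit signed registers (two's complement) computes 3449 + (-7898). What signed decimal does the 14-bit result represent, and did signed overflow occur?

3449 → 00110101111001
-7898 → 10000100100110
  00110101111001
+ 10000100100110
= 10111010011111
Result 10111010011111: MSB = 1 → 11935 − 16384 = -4449.
Addends have opposite signs, so signed overflow cannot occur.

-4449; no overflow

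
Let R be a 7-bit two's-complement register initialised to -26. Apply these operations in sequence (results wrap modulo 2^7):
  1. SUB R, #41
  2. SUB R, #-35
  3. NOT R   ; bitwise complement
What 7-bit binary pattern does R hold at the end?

Start: R = -26 = 1100110.
R = -26 − 41 = -67; wraps to 61 = 0111101
R = 61 − (-35) = 96; wraps to -32 = 1100000
R = NOT 1100000 = 0011111 = 31

0011111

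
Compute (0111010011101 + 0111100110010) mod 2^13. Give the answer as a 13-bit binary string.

1110111001111

  0111010011101
+ 0111100110010
= 1110111001111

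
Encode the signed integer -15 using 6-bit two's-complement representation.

|-15| = 15 = 001111 in 6 bits.
Invert the bits: 110000. Add 1: 110001.
Check: 110001 reads as 49 − 64 = -15.

110001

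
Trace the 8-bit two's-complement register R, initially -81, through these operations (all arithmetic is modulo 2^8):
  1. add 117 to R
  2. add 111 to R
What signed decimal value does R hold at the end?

-109

Start: R = -81 = 10101111.
R = -81 + 117 = 36 = 00100100
R = 36 + 111 = 147; wraps to -109 = 10010011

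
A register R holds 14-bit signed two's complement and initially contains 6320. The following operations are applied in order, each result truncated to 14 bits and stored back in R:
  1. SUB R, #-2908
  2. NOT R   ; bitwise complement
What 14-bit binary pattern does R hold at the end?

01101111110011

Start: R = 6320 = 01100010110000.
R = 6320 − (-2908) = 9228; wraps to -7156 = 10010000001100
R = NOT 10010000001100 = 01101111110011 = 7155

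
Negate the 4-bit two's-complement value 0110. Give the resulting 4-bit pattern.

1010

Invert: 1001. Add 1: 1010.
Check: 0110 = 6, 1010 = -6.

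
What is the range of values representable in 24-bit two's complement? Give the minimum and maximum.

Minimum: −2^23 = -8388608.
Maximum: 2^23 − 1 = 8388607.

min = -8388608, max = 8388607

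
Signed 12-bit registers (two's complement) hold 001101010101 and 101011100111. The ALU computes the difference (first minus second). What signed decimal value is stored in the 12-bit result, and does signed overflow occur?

-1938; overflow

001101010101 = 853 (signed)
101011100111 = -1305 (signed)
Subtract via negate-and-add: invert 101011100111 + 1 = 010100011001 (i.e. 1305).
  001101010101
+ 010100011001
= 100001101110
Result 100001101110: MSB = 1 → 2158 − 4096 = -1938.
Both addends (after negating the subtrahend) are non-negative but the stored result is negative: signed overflow. The true value 853 − (-1305) = 2158 lies outside [-2048, 2047].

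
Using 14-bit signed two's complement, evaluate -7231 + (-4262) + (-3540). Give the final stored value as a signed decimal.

1351

-7231 + (-4262) = -11493 → wraps to 4891 (01001100011011)
4891 + (-3540) = 1351 (00010101000111)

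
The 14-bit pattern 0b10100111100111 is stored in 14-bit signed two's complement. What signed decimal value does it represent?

MSB is 1, so the value is negative.
Unsigned reading: 10727. Subtract 2^14 = 16384: 10727 − 16384 = -5657.

-5657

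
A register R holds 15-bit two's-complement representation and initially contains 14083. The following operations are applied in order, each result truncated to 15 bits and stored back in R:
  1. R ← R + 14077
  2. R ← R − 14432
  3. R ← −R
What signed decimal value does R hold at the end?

-13728

Start: R = 14083 = 011011100000011.
R = 14083 + 14077 = 28160; wraps to -4608 = 110111000000000
R = -4608 − 14432 = -19040; wraps to 13728 = 011010110100000
R = −(13728) = -13728 = 100101001100000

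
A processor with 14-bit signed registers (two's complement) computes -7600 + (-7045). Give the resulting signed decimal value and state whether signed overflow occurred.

1739; overflow

-7600 → 10001001010000
-7045 → 10010001111011
  10001001010000
+ 10010001111011
= 00011011001011  (discard carry-out 1)
Result 00011011001011: MSB = 0 → value 1739.
Both addends are negative but the stored result is non-negative: signed overflow. The true value -7600 + (-7045) = -14645 lies outside [-8192, 8191].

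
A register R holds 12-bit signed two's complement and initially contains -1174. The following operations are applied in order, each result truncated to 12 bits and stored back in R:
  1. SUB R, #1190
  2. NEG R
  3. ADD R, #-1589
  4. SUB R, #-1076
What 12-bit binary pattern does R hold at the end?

Start: R = -1174 = 101101101010.
R = -1174 − 1190 = -2364; wraps to 1732 = 011011000100
R = −(1732) = -1732 = 100100111100
R = -1732 + (-1589) = -3321; wraps to 775 = 001100000111
R = 775 − (-1076) = 1851 = 011100111011

011100111011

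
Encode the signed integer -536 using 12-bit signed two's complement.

|-536| = 536 = 001000011000 in 12 bits.
Invert the bits: 110111100111. Add 1: 110111101000.
Check: 110111101000 reads as 3560 − 4096 = -536.

110111101000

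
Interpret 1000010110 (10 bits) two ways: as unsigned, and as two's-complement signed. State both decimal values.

unsigned = 534, signed = -490

Unsigned: 1000010110 = 534.
Signed: MSB=1 → 534 − 1024 = -490.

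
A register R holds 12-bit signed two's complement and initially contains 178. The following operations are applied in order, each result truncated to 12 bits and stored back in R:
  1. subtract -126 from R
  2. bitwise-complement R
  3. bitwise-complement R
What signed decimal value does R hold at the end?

Start: R = 178 = 000010110010.
R = 178 − (-126) = 304 = 000100110000
R = NOT 000100110000 = 111011001111 = -305
R = NOT 111011001111 = 000100110000 = 304

304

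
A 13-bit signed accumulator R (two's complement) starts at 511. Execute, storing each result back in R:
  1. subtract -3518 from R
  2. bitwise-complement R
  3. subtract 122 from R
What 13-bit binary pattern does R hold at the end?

Start: R = 511 = 0000111111111.
R = 511 − (-3518) = 4029 = 0111110111101
R = NOT 0111110111101 = 1000001000010 = -4030
R = -4030 − 122 = -4152; wraps to 4040 = 0111111001000

0111111001000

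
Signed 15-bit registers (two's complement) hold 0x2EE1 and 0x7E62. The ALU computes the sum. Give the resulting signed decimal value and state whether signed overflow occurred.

0x2EE1 = 010111011100001 = 12001 (signed)
0x7E62 = 111111001100010 = -414 (signed)
  010111011100001
+ 111111001100010
= 010110101000011  (discard carry-out 1)
Result 010110101000011: MSB = 0 → value 11587.
Addends have opposite signs, so signed overflow cannot occur.

11587; no overflow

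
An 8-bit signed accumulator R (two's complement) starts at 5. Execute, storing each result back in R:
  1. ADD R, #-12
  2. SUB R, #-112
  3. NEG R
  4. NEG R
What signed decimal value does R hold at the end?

105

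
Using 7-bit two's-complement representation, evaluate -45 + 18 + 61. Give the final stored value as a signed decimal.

34

-45 + 18 = -27 (1100101)
-27 + 61 = 34 (0100010)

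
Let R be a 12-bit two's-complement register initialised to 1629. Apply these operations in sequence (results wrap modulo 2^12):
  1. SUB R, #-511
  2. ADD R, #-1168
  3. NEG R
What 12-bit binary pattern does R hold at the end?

110000110100

Start: R = 1629 = 011001011101.
R = 1629 − (-511) = 2140; wraps to -1956 = 100001011100
R = -1956 + (-1168) = -3124; wraps to 972 = 001111001100
R = −(972) = -972 = 110000110100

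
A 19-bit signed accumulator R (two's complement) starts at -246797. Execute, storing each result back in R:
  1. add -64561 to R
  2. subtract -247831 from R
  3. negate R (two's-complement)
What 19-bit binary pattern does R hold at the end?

0001111100000100111

Start: R = -246797 = 1000011101111110011.
R = -246797 + (-64561) = -311358; wraps to 212930 = 0110011111111000010
R = 212930 − (-247831) = 460761; wraps to -63527 = 1110000011111011001
R = −(-63527) = 63527 = 0001111100000100111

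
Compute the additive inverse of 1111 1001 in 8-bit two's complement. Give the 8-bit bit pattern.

00000111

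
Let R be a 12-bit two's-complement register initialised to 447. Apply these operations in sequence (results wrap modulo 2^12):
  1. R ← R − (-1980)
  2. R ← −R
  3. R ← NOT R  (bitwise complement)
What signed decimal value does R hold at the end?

Start: R = 447 = 000110111111.
R = 447 − (-1980) = 2427; wraps to -1669 = 100101111011
R = −(-1669) = 1669 = 011010000101
R = NOT 011010000101 = 100101111010 = -1670

-1670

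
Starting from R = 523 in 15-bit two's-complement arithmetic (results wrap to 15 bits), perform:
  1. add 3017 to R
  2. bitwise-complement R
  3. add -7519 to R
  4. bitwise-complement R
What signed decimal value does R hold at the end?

11059

Start: R = 523 = 000001000001011.
R = 523 + 3017 = 3540 = 000110111010100
R = NOT 000110111010100 = 111001000101011 = -3541
R = -3541 + (-7519) = -11060 = 101010011001100
R = NOT 101010011001100 = 010101100110011 = 11059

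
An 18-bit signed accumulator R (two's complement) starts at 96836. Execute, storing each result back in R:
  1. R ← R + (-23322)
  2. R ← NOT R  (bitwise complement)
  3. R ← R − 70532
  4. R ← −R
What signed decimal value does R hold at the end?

Start: R = 96836 = 010111101001000100.
R = 96836 + (-23322) = 73514 = 010001111100101010
R = NOT 010001111100101010 = 101110000011010101 = -73515
R = -73515 − 70532 = -144047; wraps to 118097 = 011100110101010001
R = −(118097) = -118097 = 100011001010101111

-118097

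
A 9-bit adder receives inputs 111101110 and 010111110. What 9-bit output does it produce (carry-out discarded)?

010101100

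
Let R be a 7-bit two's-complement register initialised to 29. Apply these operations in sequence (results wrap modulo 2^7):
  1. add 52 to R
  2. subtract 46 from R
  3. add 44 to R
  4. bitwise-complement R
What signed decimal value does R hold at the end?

48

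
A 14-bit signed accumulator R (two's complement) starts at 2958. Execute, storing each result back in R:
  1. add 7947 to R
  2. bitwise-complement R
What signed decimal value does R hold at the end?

5478

Start: R = 2958 = 00101110001110.
R = 2958 + 7947 = 10905; wraps to -5479 = 10101010011001
R = NOT 10101010011001 = 01010101100110 = 5478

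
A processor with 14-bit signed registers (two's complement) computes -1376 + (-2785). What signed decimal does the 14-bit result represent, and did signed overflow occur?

-4161; no overflow

-1376 → 11101010100000
-2785 → 11010100011111
  11101010100000
+ 11010100011111
= 10111110111111  (discard carry-out 1)
Result 10111110111111: MSB = 1 → 12223 − 16384 = -4161.
Both addends are negative and so is the stored result: no signed overflow.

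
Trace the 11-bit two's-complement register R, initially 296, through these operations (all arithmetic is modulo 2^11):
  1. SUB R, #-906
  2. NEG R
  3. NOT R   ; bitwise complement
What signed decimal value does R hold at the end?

-847

Start: R = 296 = 00100101000.
R = 296 − (-906) = 1202; wraps to -846 = 10010110010
R = −(-846) = 846 = 01101001110
R = NOT 01101001110 = 10010110001 = -847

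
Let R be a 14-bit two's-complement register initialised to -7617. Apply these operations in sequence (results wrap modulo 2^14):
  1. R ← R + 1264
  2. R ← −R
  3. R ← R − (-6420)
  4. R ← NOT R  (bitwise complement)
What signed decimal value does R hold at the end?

3610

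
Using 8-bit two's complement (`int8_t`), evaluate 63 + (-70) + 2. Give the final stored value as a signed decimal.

-5

63 + (-70) = -7 (11111001)
-7 + 2 = -5 (11111011)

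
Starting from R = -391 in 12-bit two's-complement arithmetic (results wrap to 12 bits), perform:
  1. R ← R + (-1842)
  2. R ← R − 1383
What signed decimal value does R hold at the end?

480

Start: R = -391 = 111001111001.
R = -391 + (-1842) = -2233; wraps to 1863 = 011101000111
R = 1863 − 1383 = 480 = 000111100000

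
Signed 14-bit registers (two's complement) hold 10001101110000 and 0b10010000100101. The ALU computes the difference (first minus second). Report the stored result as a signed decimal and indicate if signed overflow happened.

10001101110000 = -7312 (signed)
0b10010000100101 → 10010000100101 = -7131 (signed)
Subtract via negate-and-add: invert 10010000100101 + 1 = 01101111011011 (i.e. 7131).
  10001101110000
+ 01101111011011
= 11111101001011
Result 11111101001011: MSB = 1 → 16203 − 16384 = -181.
Addends (after negating the subtrahend) have opposite signs, so signed overflow cannot occur.

-181; no overflow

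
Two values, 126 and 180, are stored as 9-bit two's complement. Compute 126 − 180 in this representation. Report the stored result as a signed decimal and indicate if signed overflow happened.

126 → 001111110
180 → 010110100
Subtract via negate-and-add: invert 010110100 + 1 = 101001100 (i.e. -180).
  001111110
+ 101001100
= 111001010
Result 111001010: MSB = 1 → 458 − 512 = -54.
Addends (after negating the subtrahend) have opposite signs, so signed overflow cannot occur.

-54; no overflow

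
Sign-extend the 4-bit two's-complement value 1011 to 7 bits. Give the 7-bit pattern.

1111011

MSB of 1011 is 1; replicate it into the new high bits.
111|1011 → 1111011 (still -5).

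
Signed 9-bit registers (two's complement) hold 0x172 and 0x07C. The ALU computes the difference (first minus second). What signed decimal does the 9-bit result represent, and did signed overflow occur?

246; overflow

0x172 = 101110010 = -142 (signed)
0x07C = 001111100 = 124 (signed)
Subtract via negate-and-add: invert 001111100 + 1 = 110000100 (i.e. -124).
  101110010
+ 110000100
= 011110110  (discard carry-out 1)
Result 011110110: MSB = 0 → value 246.
Both addends (after negating the subtrahend) are negative but the stored result is non-negative: signed overflow. The true value -142 − 124 = -266 lies outside [-256, 255].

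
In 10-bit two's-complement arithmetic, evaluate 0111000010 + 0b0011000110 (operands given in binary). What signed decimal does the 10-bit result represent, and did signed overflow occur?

-376; overflow

0111000010 = 450 (signed)
0b0011000110 → 0011000110 = 198 (signed)
  0111000010
+ 0011000110
= 1010001000
Result 1010001000: MSB = 1 → 648 − 1024 = -376.
Both addends are non-negative but the stored result is negative: signed overflow. The true value 450 + 198 = 648 lies outside [-512, 511].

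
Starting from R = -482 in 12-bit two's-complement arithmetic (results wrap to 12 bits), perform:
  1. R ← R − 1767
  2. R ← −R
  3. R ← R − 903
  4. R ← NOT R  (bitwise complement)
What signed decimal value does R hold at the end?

-1347

Start: R = -482 = 111000011110.
R = -482 − 1767 = -2249; wraps to 1847 = 011100110111
R = −(1847) = -1847 = 100011001001
R = -1847 − 903 = -2750; wraps to 1346 = 010101000010
R = NOT 010101000010 = 101010111101 = -1347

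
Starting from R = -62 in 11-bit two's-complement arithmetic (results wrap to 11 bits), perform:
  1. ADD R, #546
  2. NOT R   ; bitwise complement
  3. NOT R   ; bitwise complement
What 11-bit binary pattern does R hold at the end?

Start: R = -62 = 11111000010.
R = -62 + 546 = 484 = 00111100100
R = NOT 00111100100 = 11000011011 = -485
R = NOT 11000011011 = 00111100100 = 484

00111100100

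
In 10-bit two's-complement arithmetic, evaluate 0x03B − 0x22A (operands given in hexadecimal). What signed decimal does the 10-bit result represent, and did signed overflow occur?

0x03B = 0000111011 = 59 (signed)
0x22A = 1000101010 = -470 (signed)
Subtract via negate-and-add: invert 1000101010 + 1 = 0111010110 (i.e. 470).
  0000111011
+ 0111010110
= 1000010001
Result 1000010001: MSB = 1 → 529 − 1024 = -495.
Both addends (after negating the subtrahend) are non-negative but the stored result is negative: signed overflow. The true value 59 − (-470) = 529 lies outside [-512, 511].

-495; overflow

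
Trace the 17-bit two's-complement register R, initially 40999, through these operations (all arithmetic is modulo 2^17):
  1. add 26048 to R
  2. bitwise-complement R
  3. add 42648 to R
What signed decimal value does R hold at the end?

Start: R = 40999 = 01010000000100111.
R = 40999 + 26048 = 67047; wraps to -64025 = 10000010111100111
R = NOT 10000010111100111 = 01111101000011000 = 64024
R = 64024 + 42648 = 106672; wraps to -24400 = 11010000010110000

-24400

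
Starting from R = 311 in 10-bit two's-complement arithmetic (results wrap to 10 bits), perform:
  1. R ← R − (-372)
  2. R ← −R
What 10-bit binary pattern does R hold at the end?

0101010101

Start: R = 311 = 0100110111.
R = 311 − (-372) = 683; wraps to -341 = 1010101011
R = −(-341) = 341 = 0101010101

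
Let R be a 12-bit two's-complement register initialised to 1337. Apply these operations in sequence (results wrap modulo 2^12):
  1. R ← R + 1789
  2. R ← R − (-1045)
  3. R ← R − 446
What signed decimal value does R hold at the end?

Start: R = 1337 = 010100111001.
R = 1337 + 1789 = 3126; wraps to -970 = 110000110110
R = -970 − (-1045) = 75 = 000001001011
R = 75 − 446 = -371 = 111010001101

-371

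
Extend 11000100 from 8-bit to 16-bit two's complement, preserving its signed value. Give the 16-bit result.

MSB of 11000100 is 1; replicate it into the new high bits.
11111111|11000100 → 1111111111000100 (still -60).

1111111111000100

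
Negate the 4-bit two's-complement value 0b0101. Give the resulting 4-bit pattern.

1011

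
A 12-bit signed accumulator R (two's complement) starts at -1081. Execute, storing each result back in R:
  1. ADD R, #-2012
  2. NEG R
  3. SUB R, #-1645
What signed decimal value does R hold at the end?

642

Start: R = -1081 = 101111000111.
R = -1081 + (-2012) = -3093; wraps to 1003 = 001111101011
R = −(1003) = -1003 = 110000010101
R = -1003 − (-1645) = 642 = 001010000010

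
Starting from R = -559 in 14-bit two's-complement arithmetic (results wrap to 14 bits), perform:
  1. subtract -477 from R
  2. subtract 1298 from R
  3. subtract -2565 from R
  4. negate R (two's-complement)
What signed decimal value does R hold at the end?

-1185

Start: R = -559 = 11110111010001.
R = -559 − (-477) = -82 = 11111110101110
R = -82 − 1298 = -1380 = 11101010011100
R = -1380 − (-2565) = 1185 = 00010010100001
R = −(1185) = -1185 = 11101101011111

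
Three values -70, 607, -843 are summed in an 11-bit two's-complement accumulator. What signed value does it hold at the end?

-306

-70 + 607 = 537 (01000011001)
537 + (-843) = -306 (11011001110)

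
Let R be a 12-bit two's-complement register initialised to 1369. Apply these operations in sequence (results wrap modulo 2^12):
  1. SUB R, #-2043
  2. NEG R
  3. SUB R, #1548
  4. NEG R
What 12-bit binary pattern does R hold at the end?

001101100000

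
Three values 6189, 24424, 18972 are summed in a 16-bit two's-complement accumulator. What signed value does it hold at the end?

6189 + 24424 = 30613 (0111011110010101)
30613 + 18972 = 49585 → wraps to -15951 (1100000110110001)

-15951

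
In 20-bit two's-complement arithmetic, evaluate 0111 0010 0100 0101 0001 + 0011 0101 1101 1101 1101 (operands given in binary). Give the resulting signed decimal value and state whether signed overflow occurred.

-359890; overflow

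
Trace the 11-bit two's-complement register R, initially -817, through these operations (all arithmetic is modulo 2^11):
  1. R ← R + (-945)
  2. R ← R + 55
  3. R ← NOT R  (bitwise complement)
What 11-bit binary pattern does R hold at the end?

11010101010

Start: R = -817 = 10011001111.
R = -817 + (-945) = -1762; wraps to 286 = 00100011110
R = 286 + 55 = 341 = 00101010101
R = NOT 00101010101 = 11010101010 = -342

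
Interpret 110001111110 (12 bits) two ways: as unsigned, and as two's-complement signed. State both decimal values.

unsigned = 3198, signed = -898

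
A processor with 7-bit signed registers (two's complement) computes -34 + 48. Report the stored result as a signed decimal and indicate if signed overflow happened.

14; no overflow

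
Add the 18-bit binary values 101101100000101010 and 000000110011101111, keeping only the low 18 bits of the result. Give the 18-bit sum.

101110010100011001

  101101100000101010
+ 000000110011101111
= 101110010100011001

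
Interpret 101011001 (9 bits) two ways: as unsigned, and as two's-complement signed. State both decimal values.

Unsigned: 101011001 = 345.
Signed: MSB=1 → 345 − 512 = -167.

unsigned = 345, signed = -167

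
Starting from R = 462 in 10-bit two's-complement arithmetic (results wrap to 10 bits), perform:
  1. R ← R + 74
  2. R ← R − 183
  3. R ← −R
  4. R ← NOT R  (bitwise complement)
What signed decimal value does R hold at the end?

Start: R = 462 = 0111001110.
R = 462 + 74 = 536; wraps to -488 = 1000011000
R = -488 − 183 = -671; wraps to 353 = 0101100001
R = −(353) = -353 = 1010011111
R = NOT 1010011111 = 0101100000 = 352

352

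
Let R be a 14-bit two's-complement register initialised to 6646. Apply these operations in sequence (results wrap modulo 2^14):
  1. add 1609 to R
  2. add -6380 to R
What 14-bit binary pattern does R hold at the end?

Start: R = 6646 = 01100111110110.
R = 6646 + 1609 = 8255; wraps to -8129 = 10000000111111
R = -8129 + (-6380) = -14509; wraps to 1875 = 00011101010011

00011101010011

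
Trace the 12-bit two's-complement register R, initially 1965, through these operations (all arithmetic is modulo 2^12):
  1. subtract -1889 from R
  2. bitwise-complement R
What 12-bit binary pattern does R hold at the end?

Start: R = 1965 = 011110101101.
R = 1965 − (-1889) = 3854; wraps to -242 = 111100001110
R = NOT 111100001110 = 000011110001 = 241

000011110001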